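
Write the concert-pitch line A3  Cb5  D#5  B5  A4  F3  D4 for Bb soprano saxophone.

Written C4 sounds as Bb3 on the Bb soprano saxophone, so concert pitches are written a major second up.
A3 → B3
Cb5 → Db5
D#5 → E#5
B5 → C#6
A4 → B4
F3 → G3
D4 → E4

B3 Db5 E#5 C#6 B4 G3 E4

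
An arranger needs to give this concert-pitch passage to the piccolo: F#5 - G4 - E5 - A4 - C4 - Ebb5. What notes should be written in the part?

F#4 G3 E4 A3 C3 Ebb4

The piccolo sounds a perfect octave above written, so the written part must be a perfect octave below concert — transpose each note down.
F#5 becomes F#4
G4 becomes G3
E5 becomes E4
A4 becomes A3
C4 becomes C3
Ebb5 becomes Ebb4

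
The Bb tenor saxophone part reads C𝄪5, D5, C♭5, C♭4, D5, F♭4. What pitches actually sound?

B#3 C4 Bbb3 Bbb2 C4 Ebb3

The Bb tenor saxophone sounds a major ninth below written, so transpose each written note down a major ninth.
C##5 → B#3
D5 → C4
Cb5 → Bbb3
Cb4 → Bbb2
D5 → C4
Fb4 → Ebb3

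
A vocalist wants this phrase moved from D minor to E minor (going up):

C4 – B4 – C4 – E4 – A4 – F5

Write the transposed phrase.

D minor to E minor up is a major second, so every note moves up by that interval.
C4 → D4
B4 → C#5
C4 → D4
E4 → F#4
A4 → B4
F5 → G5

D4 C#5 D4 F#4 B4 G5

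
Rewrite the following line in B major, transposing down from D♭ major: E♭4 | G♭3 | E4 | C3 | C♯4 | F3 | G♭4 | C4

C#4 E3 C##4 A#2 A##3 D#3 E4 A#3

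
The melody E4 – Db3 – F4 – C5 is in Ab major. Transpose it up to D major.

From Ab up to D is an augmented fourth; apply that to each pitch.
E4 → A#4
Db3 → G3
F4 → B4
C5 → F#5

A#4 G3 B4 F#5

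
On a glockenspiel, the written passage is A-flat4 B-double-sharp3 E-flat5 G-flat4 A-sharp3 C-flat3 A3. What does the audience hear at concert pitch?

The glockenspiel sounds a perfect fifteenth above written, so transpose each written note up a perfect fifteenth.
Ab4 to Ab6
B##3 to B##5
Eb5 to Eb7
Gb4 to Gb6
A#3 to A#5
Cb3 to Cb5
A3 to A5

Ab6 B##5 Eb7 Gb6 A#5 Cb5 A5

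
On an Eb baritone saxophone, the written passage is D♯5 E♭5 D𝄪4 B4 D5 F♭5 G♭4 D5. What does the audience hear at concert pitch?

F#3 Gb3 F##2 D3 F3 Abb3 Bbb2 F3

Written C4 on the Eb baritone saxophone sounds as Eb2, a major thirteenth lower; apply that shift to every note.
D#5 -> F#3
Eb5 -> Gb3
D##4 -> F##2
B4 -> D3
D5 -> F3
Fb5 -> Abb3
Gb4 -> Bbb2
D5 -> F3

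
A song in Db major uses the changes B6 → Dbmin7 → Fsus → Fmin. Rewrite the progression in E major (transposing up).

C##6 Emin7 G#sus G#min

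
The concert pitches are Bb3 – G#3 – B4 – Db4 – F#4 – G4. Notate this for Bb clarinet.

C4 A#3 C#5 Eb4 G#4 A4

The Bb clarinet sounds a major second below written, so the written part must be a major second above concert — transpose each note up.
Bb3 → C4
G#3 → A#3
B4 → C#5
Db4 → Eb4
F#4 → G#4
G4 → A4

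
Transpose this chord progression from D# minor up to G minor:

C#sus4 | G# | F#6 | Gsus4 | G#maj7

Fsus4 C Bb6 Cbsus4 Cmaj7

D# minor up to G minor is a diminished fourth; each chord root moves by that interval while the quality stays the same.
C#sus4: root C# up a diminished fourth → F, giving Fsus4.
G#: root G# up a diminished fourth → C, giving C.
F#6: root F# up a diminished fourth → Bb, giving Bb6.
Gsus4: root G up a diminished fourth → Cb, giving Cbsus4.
G#maj7: root G# up a diminished fourth → C, giving Cmaj7.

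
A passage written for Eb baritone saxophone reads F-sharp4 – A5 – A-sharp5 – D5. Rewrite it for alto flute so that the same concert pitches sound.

First find concert pitch: the Eb baritone saxophone sounds a major thirteenth below written, so F-sharp4 A5 A-sharp5 D5 sounds A2 C4 C#4 F3.
Then write for alto flute: it sounds a perfect fourth below written, so the part must be a perfect fourth above concert.
A2 → D3
C4 → F4
C#4 → F#4
F3 → Bb3

D3 F4 F#4 Bb3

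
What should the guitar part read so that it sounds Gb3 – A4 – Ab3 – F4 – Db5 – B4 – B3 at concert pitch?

Gb4 A5 Ab4 F5 Db6 B5 B4

Written C4 sounds as C3 on the guitar, so concert pitches are written a perfect octave up.
Gb3 -> Gb4
A4 -> A5
Ab3 -> Ab4
F4 -> F5
Db5 -> Db6
B4 -> B5
B3 -> B4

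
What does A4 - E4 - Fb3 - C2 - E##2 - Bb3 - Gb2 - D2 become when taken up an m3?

A4 gives C5
E4 gives G4
Fb3 gives Abb3
C2 gives Eb2
E##2 gives G##2
Bb3 gives Db4
Gb2 gives Bbb2
D2 gives F2

C5 G4 Abb3 Eb2 G##2 Db4 Bbb2 F2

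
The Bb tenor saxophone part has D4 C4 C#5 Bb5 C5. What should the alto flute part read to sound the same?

F3 Eb3 E4 Db5 Eb4

First find concert pitch: the Bb tenor saxophone sounds a major ninth below written, so D4 C4 C#5 Bb5 C5 sounds C3 Bb2 B3 Ab4 Bb3.
Then write for alto flute: it sounds a perfect fourth below written, so the part must be a perfect fourth above concert.
C3 → F3
Bb2 → Eb3
B3 → E4
Ab4 → Db5
Bb3 → Eb4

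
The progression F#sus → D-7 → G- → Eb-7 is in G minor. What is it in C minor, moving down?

Bsus G-7 C- Ab-7

G minor down to C minor is a perfect fifth; each chord root moves by that interval while the quality stays the same.
F#sus: root F# down a perfect fifth → B, giving Bsus.
D-7: root D down a perfect fifth → G, giving G-7.
G-: root G down a perfect fifth → C, giving C-.
Eb-7: root Eb down a perfect fifth → Ab, giving Ab-7.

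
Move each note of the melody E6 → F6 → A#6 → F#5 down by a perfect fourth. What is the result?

B5 C6 E#6 C#5

E6 down a perfect fourth is B5.
F6: a fourth down reaches C, and 5 semitones makes it C6.
A#6 down a perfect fourth is E#6.
A perfect fourth down from F#5 gives C#5.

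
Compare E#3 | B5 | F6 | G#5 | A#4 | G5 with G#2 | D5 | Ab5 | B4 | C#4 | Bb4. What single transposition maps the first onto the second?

down a major sixth

Take the first pair: E#3 → G#2. E to G spans 6 letter names, so the interval is some kind of sixth.
G#2 to E#3 is 9 semitones, which makes it a major sixth; the second version is lower, so the direction is down.
Checking another pair — G5 → Bb4 — gives the same interval.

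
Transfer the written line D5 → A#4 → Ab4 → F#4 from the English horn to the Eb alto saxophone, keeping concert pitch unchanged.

E5 B#4 Bb4 G#4

First find concert pitch: the English horn sounds a perfect fifth below written, so D5 A#4 Ab4 F#4 sounds G4 D#4 Db4 B3.
Then write for Eb alto saxophone: it sounds a major sixth below written, so the part must be a major sixth above concert.
G4 → E5
D#4 → B#4
Db4 → Bb4
B3 → G#4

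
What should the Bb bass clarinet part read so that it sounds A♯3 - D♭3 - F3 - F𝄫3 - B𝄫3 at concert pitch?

Written C4 sounds as Bb2 on the Bb bass clarinet, so concert pitches are written a major ninth up.
A#3 to B#4
Db3 to Eb4
F3 to G4
Fbb3 to Gbb4
Bbb3 to Cb5

B#4 Eb4 G4 Gbb4 Cb5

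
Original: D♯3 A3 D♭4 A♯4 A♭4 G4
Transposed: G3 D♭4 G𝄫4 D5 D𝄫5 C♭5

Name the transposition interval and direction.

Take the first pair: D#3 → G3. D to G spans 4 letter names, so the interval is some kind of fourth.
D#3 to G3 is 4 semitones, which makes it a diminished fourth; the second version is higher, so the direction is up.
Checking another pair — G4 → Cb5 — gives the same interval.

up a diminished fourth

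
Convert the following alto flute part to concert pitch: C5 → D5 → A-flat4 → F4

G4 A4 Eb4 C4

Written C4 on the alto flute sounds as G3, a perfect fourth lower; apply that shift to every note.
C5 to G4
D5 to A4
Ab4 to Eb4
F4 to C4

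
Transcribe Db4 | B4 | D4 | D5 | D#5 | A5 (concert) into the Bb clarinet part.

Eb4 C#5 E4 E5 E#5 B5

The Bb clarinet sounds a major second below written, so the written part must be a major second above concert — transpose each note up.
Db4 becomes Eb4
B4 becomes C#5
D4 becomes E4
D5 becomes E5
D#5 becomes E#5
A5 becomes B5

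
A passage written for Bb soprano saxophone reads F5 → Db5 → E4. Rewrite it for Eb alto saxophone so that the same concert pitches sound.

C6 Ab5 B4

First find concert pitch: the Bb soprano saxophone sounds a major second below written, so F5 Db5 E4 sounds Eb5 Cb5 D4.
Then write for Eb alto saxophone: it sounds a major sixth below written, so the part must be a major sixth above concert.
Eb5 → C6
Cb5 → Ab5
D4 → B4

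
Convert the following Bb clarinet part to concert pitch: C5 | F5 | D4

Bb4 Eb5 C4

The Bb clarinet sounds a major second below written, so transpose each written note down a major second.
C5 -> Bb4
F5 -> Eb5
D4 -> C4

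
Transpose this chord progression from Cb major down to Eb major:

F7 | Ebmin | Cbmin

Cb major down to Eb major is a minor sixth; each chord root moves by that interval while the quality stays the same.
F7: root F down a minor sixth → A, giving A7.
Ebmin: root Eb down a minor sixth → G, giving Gmin.
Cbmin: root Cb down a minor sixth → Eb, giving Ebmin.

A7 Gmin Ebmin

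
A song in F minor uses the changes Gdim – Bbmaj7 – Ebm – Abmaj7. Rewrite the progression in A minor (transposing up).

Bdim Dmaj7 Gm Cmaj7

F minor up to A minor is a major third; each chord root moves by that interval while the quality stays the same.
Gdim: root G up a major third → B, giving Bdim.
Bbmaj7: root Bb up a major third → D, giving Dmaj7.
Ebm: root Eb up a major third → G, giving Gm.
Abmaj7: root Ab up a major third → C, giving Cmaj7.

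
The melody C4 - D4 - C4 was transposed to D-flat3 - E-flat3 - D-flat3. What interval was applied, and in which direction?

down a major seventh

From C4 to Db3 is 7 letter names — a seventh of some quality.
Db3 to C4 is 11 semitones, which makes it a major seventh; the second version is lower, so the direction is down.
Checking another pair — C4 → Db3 — gives the same interval.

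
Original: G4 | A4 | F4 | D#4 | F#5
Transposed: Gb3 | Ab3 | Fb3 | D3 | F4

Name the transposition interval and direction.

From G4 to Gb3 is 8 letter names — an octave of some quality.
Gb3 to G4 is 13 semitones, which makes it an augmented octave; the second version is lower, so the direction is down.
Checking another pair — F#5 → F4 — gives the same interval.

down an augmented octave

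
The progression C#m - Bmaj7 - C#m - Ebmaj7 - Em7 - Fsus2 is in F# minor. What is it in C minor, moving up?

Gm Fmaj7 Gm Bbbmaj7 Bbm7 Cbsus2

F# minor up to C minor is a diminished fifth; each chord root moves by that interval while the quality stays the same.
C#m: root C# up a diminished fifth → G, giving Gm.
Bmaj7: root B up a diminished fifth → F, giving Fmaj7.
C#m: root C# up a diminished fifth → G, giving Gm.
Ebmaj7: root Eb up a diminished fifth → Bbb, giving Bbbmaj7.
Em7: root E up a diminished fifth → Bb, giving Bbm7.
Fsus2: root F up a diminished fifth → Cb, giving Cbsus2.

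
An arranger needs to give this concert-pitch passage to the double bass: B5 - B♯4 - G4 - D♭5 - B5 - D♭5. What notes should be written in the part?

B6 B#5 G5 Db6 B6 Db6

Written C4 sounds as C3 on the double bass, so concert pitches are written a perfect octave up.
B5 → B6
B#4 → B#5
G4 → G5
Db5 → Db6
B5 → B6
Db5 → Db6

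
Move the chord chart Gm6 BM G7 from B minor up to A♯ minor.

B minor up to A♯ minor is a major seventh; each chord root moves by that interval while the quality stays the same.
Gm6: root G up a major seventh → F#, giving F#m6.
BM: root B up a major seventh → A#, giving A#M.
G7: root G up a major seventh → F#, giving F#7.

F#m6 A#M F#7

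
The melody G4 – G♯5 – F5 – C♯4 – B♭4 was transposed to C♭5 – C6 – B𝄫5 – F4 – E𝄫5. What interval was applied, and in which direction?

up a diminished fourth

Take the first pair: G4 → Cb5. G to C spans 4 letter names, so the interval is some kind of fourth.
G4 to Cb5 is 4 semitones, which makes it a diminished fourth; the second version is higher, so the direction is up.
Checking another pair — Bb4 → Ebb5 — gives the same interval.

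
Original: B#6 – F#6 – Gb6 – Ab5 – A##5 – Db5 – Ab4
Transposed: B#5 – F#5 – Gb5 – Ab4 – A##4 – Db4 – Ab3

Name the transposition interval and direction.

From B#6 to B#5 is 8 letter names — an octave of some quality.
B#5 to B#6 is 12 semitones, which makes it a perfect octave; the second version is lower, so the direction is down.
Checking another pair — Ab4 → Ab3 — gives the same interval.

down a perfect octave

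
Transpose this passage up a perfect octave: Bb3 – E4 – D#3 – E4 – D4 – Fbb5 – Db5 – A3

Bb3: an octave up reaches B, and 12 semitones makes it Bb4.
E4 up a perfect octave is E5.
D#3: an octave up reaches D, and 12 semitones makes it D#4.
A perfect octave up from E4 gives E5.
D4: an octave up reaches D, and 12 semitones makes it D5.
A perfect octave up from Fbb5 gives Fbb6.
A perfect octave up from Db5 gives Db6.
A3: an octave up reaches A, and 12 semitones makes it A4.

Bb4 E5 D#4 E5 D5 Fbb6 Db6 A4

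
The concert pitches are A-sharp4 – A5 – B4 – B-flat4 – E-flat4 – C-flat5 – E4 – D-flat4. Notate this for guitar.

A#5 A6 B5 Bb5 Eb5 Cb6 E5 Db5

The guitar sounds a perfect octave below written, so the written part must be a perfect octave above concert — transpose each note up.
A#4 -> A#5
A5 -> A6
B4 -> B5
Bb4 -> Bb5
Eb4 -> Eb5
Cb5 -> Cb6
E4 -> E5
Db4 -> Db5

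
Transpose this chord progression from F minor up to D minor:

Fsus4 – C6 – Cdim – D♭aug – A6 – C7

Dsus4 A6 Adim Bbaug F#6 A7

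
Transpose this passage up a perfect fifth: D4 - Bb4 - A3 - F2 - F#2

A4 F5 E4 C3 C#3

D4 to A4
Bb4 to F5
A3 to E4
F2 to C3
F#2 to C#3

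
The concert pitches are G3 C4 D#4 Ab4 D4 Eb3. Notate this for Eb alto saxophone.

E4 A4 B#4 F5 B4 C4

The Eb alto saxophone sounds a major sixth below written, so the written part must be a major sixth above concert — transpose each note up.
G3 → E4
C4 → A4
D#4 → B#4
Ab4 → F5
D4 → B4
Eb3 → C4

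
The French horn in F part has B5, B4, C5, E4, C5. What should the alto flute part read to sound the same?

A5 A4 Bb4 D4 Bb4

First find concert pitch: the French horn in F sounds a perfect fifth below written, so B5 B4 C5 E4 C5 sounds E5 E4 F4 A3 F4.
Then write for alto flute: it sounds a perfect fourth below written, so the part must be a perfect fourth above concert.
E5 → A5
E4 → A4
F4 → Bb4
A3 → D4
F4 → Bb4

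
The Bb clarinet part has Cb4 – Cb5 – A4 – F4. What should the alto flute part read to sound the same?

Ebb4 Ebb5 C5 Ab4

First find concert pitch: the Bb clarinet sounds a major second below written, so Cb4 Cb5 A4 F4 sounds Bbb3 Bbb4 G4 Eb4.
Then write for alto flute: it sounds a perfect fourth below written, so the part must be a perfect fourth above concert.
Bbb3 → Ebb4
Bbb4 → Ebb5
G4 → C5
Eb4 → Ab4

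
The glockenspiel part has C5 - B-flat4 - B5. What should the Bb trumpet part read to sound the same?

First find concert pitch: the glockenspiel sounds a perfect fifteenth above written, so C5 B-flat4 B5 sounds C7 Bb6 B7.
Then write for Bb trumpet: it sounds a major second below written, so the part must be a major second above concert.
C7 → D7
Bb6 → C7
B7 → C#8

D7 C7 C#8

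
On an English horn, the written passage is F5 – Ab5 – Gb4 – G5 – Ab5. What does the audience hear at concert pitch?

Bb4 Db5 Cb4 C5 Db5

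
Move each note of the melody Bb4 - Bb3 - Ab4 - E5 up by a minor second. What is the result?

Cb5 Cb4 Bbb4 F5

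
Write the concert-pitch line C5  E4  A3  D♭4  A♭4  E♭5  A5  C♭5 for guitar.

Written C4 sounds as C3 on the guitar, so concert pitches are written a perfect octave up.
C5 to C6
E4 to E5
A3 to A4
Db4 to Db5
Ab4 to Ab5
Eb5 to Eb6
A5 to A6
Cb5 to Cb6

C6 E5 A4 Db5 Ab5 Eb6 A6 Cb6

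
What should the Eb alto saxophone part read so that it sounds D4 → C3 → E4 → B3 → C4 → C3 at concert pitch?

The Eb alto saxophone sounds a major sixth below written, so the written part must be a major sixth above concert — transpose each note up.
D4 -> B4
C3 -> A3
E4 -> C#5
B3 -> G#4
C4 -> A4
C3 -> A3

B4 A3 C#5 G#4 A4 A3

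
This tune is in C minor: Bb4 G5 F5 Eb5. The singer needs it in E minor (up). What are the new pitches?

D5 B5 A5 G5

C minor to E minor up is a major third, so every note moves up by that interval.
Bb4 -> D5
G5 -> B5
F5 -> A5
Eb5 -> G5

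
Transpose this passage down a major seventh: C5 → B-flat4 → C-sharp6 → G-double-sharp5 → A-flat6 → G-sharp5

Db4 Cb4 D5 A#4 Bbb5 A4

C5: a seventh down reaches D, and 11 semitones makes it Db4.
Bb4 down a major seventh is Cb4.
A major seventh down from C#6 gives D5.
G##5 down a major seventh is A#4.
Ab6 down a major seventh is Bbb5.
A major seventh down from G#5 gives A4.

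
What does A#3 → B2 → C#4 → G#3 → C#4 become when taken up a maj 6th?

F##4 G#3 A#4 E#4 A#4

A#3 up a major sixth is F##4.
A major sixth up from B2 gives G#3.
C#4 up a major sixth is A#4.
A major sixth up from G#3 gives E#4.
C#4 up a major sixth is A#4.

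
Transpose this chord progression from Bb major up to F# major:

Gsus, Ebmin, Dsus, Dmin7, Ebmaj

D#sus Bmin A#sus A#min7 Bmaj

Bb major up to F# major is an augmented fifth; each chord root moves by that interval while the quality stays the same.
Gsus: root G up an augmented fifth → D#, giving D#sus.
Ebmin: root Eb up an augmented fifth → B, giving Bmin.
Dsus: root D up an augmented fifth → A#, giving A#sus.
Dmin7: root D up an augmented fifth → A#, giving A#min7.
Ebmaj: root Eb up an augmented fifth → B, giving Bmaj.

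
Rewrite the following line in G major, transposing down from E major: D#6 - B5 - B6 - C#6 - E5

F#5 D5 D6 E5 G4

From E down to G is a major sixth; apply that to each pitch.
D#6 becomes F#5
B5 becomes D5
B6 becomes D6
C#6 becomes E5
E5 becomes G4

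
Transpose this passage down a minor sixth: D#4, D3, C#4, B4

D#4 to F##3
D3 to F#2
C#4 to E#3
B4 to D#4

F##3 F#2 E#3 D#4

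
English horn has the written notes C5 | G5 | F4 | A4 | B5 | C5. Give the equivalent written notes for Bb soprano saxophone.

G4 D5 C4 E4 F#5 G4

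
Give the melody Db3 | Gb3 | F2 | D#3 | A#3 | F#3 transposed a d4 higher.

Gbb3 Cbb4 Bbb2 G3 D4 Bb3

Db3 up a diminished fourth is Gbb3.
Gb3 up a diminished fourth is Cbb4.
F2 up a diminished fourth is Bbb2.
A diminished fourth up from D#3 gives G3.
A#3 up a diminished fourth is D4.
F#3: a fourth up reaches B, and 4 semitones makes it Bb3.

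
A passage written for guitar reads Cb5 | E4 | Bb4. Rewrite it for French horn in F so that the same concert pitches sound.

First find concert pitch: the guitar sounds a perfect octave below written, so Cb5 E4 Bb4 sounds Cb4 E3 Bb3.
Then write for French horn in F: it sounds a perfect fifth below written, so the part must be a perfect fifth above concert.
Cb4 → Gb4
E3 → B3
Bb3 → F4

Gb4 B3 F4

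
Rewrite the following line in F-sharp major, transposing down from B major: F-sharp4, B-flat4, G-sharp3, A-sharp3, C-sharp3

C#4 F4 D#3 E#3 G#2

B major to F-sharp major down is a perfect fourth, so every note moves down by that interval.
F#4 -> C#4
Bb4 -> F4
G#3 -> D#3
A#3 -> E#3
C#3 -> G#2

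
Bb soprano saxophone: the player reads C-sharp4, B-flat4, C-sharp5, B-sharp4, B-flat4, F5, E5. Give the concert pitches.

B3 Ab4 B4 A#4 Ab4 Eb5 D5

Written C4 on the Bb soprano saxophone sounds as Bb3, a major second lower; apply that shift to every note.
C#4 gives B3
Bb4 gives Ab4
C#5 gives B4
B#4 gives A#4
Bb4 gives Ab4
F5 gives Eb5
E5 gives D5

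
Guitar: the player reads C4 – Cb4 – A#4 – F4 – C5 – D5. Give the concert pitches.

The guitar sounds a perfect octave below written, so transpose each written note down a perfect octave.
C4 becomes C3
Cb4 becomes Cb3
A#4 becomes A#3
F4 becomes F3
C5 becomes C4
D5 becomes D4

C3 Cb3 A#3 F3 C4 D4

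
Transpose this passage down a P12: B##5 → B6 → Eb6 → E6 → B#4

E##4 E5 Ab4 A4 E#3

B##5 to E##4
B6 to E5
Eb6 to Ab4
E6 to A4
B#4 to E#3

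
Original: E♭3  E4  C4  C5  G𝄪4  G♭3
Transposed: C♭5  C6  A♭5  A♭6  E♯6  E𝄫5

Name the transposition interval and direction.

From Eb3 to Cb5 is 13 letter names — a thirteenth of some quality.
Eb3 to Cb5 is 20 semitones, which makes it a minor thirteenth; the second version is higher, so the direction is up.
Checking another pair — Gb3 → Ebb5 — gives the same interval.

up a minor thirteenth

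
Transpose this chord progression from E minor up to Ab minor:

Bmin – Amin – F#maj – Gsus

Ebmin Dbmin Bbmaj Cbsus

E minor up to Ab minor is a diminished fourth; each chord root moves by that interval while the quality stays the same.
Bmin: root B up a diminished fourth → Eb, giving Ebmin.
Amin: root A up a diminished fourth → Db, giving Dbmin.
F#maj: root F# up a diminished fourth → Bb, giving Bbmaj.
Gsus: root G up a diminished fourth → Cb, giving Cbsus.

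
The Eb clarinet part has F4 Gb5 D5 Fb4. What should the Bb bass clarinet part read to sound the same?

Bb5 Cb7 G6 Bbb5

First find concert pitch: the Eb clarinet sounds a minor third above written, so F4 Gb5 D5 Fb4 sounds Ab4 Bbb5 F5 Abb4.
Then write for Bb bass clarinet: it sounds a major ninth below written, so the part must be a major ninth above concert.
Ab4 → Bb5
Bbb5 → Cb7
F5 → G6
Abb4 → Bbb5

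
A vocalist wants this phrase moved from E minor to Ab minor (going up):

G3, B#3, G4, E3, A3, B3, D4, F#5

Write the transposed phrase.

Cb4 E4 Cb5 Ab3 Db4 Eb4 Gb4 Bb5

From E up to Ab is a diminished fourth; apply that to each pitch.
G3 → Cb4
B#3 → E4
G4 → Cb5
E3 → Ab3
A3 → Db4
B3 → Eb4
D4 → Gb4
F#5 → Bb5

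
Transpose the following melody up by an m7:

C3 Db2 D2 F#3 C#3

C3 → Bb3
Db2 → Cb3
D2 → C3
F#3 → E4
C#3 → B3

Bb3 Cb3 C3 E4 B3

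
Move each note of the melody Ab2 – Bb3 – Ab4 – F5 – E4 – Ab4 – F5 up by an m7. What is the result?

A minor seventh up from Ab2 gives Gb3.
Bb3 up a minor seventh is Ab4.
Ab4 up a minor seventh is Gb5.
F5: a seventh up reaches E, and 10 semitones makes it Eb6.
E4: a seventh up reaches D, and 10 semitones makes it D5.
Ab4 up a minor seventh is Gb5.
F5: a seventh up reaches E, and 10 semitones makes it Eb6.

Gb3 Ab4 Gb5 Eb6 D5 Gb5 Eb6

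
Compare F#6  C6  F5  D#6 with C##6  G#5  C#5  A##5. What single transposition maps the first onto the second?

Take the first pair: F#6 → C##6. F to C spans 4 letter names, so the interval is some kind of fourth.
C##6 to F#6 is 4 semitones, which makes it a diminished fourth; the second version is lower, so the direction is down.
Checking another pair — D#6 → A##5 — gives the same interval.

down a diminished fourth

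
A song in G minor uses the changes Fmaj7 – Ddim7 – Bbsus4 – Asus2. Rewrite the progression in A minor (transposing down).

G minor down to A minor is a minor seventh; each chord root moves by that interval while the quality stays the same.
Fmaj7: root F down a minor seventh → G, giving Gmaj7.
Ddim7: root D down a minor seventh → E, giving Edim7.
Bbsus4: root Bb down a minor seventh → C, giving Csus4.
Asus2: root A down a minor seventh → B, giving Bsus2.

Gmaj7 Edim7 Csus4 Bsus2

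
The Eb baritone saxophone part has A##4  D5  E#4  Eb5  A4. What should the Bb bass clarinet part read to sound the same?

First find concert pitch: the Eb baritone saxophone sounds a major thirteenth below written, so A##4 D5 E#4 Eb5 A4 sounds C##3 F3 G#2 Gb3 C3.
Then write for Bb bass clarinet: it sounds a major ninth below written, so the part must be a major ninth above concert.
C##3 → D##4
F3 → G4
G#2 → A#3
Gb3 → Ab4
C3 → D4

D##4 G4 A#3 Ab4 D4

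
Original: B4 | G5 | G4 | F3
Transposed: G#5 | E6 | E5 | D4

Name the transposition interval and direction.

up a major sixth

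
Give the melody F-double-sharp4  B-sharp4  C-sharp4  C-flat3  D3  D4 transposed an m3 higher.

A#4 D#5 E4 Ebb3 F3 F4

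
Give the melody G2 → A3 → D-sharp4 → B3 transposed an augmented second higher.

A#2 B#3 E##4 C##4

G2: a second up reaches A, and 3 semitones makes it A#2.
A3 up an augmented second is B#3.
An augmented second up from D#4 gives E##4.
An augmented second up from B3 gives C##4.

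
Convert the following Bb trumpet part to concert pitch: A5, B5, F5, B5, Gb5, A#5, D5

The Bb trumpet sounds a major second below written, so transpose each written note down a major second.
A5 gives G5
B5 gives A5
F5 gives Eb5
B5 gives A5
Gb5 gives Fb5
A#5 gives G#5
D5 gives C5

G5 A5 Eb5 A5 Fb5 G#5 C5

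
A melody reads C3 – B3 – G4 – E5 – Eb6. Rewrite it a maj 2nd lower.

Bb2 A3 F4 D5 Db6

C3 down a major second is Bb2.
B3: a second down reaches A, and 2 semitones makes it A3.
G4 down a major second is F4.
E5 down a major second is D5.
A major second down from Eb6 gives Db6.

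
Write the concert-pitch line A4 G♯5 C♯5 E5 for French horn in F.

E5 D#6 G#5 B5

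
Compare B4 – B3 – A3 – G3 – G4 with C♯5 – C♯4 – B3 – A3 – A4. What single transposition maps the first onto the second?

From B4 to C#5 is 2 letter names — a second of some quality.
B4 to C#5 is 2 semitones, which makes it a major second; the second version is higher, so the direction is up.
Checking another pair — G4 → A4 — gives the same interval.

up a major second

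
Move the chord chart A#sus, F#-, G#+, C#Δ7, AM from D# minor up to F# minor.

C#sus A- B+ EΔ7 CM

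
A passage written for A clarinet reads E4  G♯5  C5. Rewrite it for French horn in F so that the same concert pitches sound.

First find concert pitch: the A clarinet sounds a minor third below written, so E4 G♯5 C5 sounds C#4 E#5 A4.
Then write for French horn in F: it sounds a perfect fifth below written, so the part must be a perfect fifth above concert.
C#4 → G#4
E#5 → B#5
A4 → E5

G#4 B#5 E5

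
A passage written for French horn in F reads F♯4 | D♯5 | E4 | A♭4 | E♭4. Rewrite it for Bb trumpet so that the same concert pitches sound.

C#4 A#4 B3 Eb4 Bb3

First find concert pitch: the French horn in F sounds a perfect fifth below written, so F♯4 D♯5 E4 A♭4 E♭4 sounds B3 G#4 A3 Db4 Ab3.
Then write for Bb trumpet: it sounds a major second below written, so the part must be a major second above concert.
B3 → C#4
G#4 → A#4
A3 → B3
Db4 → Eb4
Ab3 → Bb3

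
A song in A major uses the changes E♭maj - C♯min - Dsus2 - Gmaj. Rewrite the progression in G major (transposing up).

Dbmaj Bmin Csus2 Fmaj

A major up to G major is a minor seventh; each chord root moves by that interval while the quality stays the same.
E♭maj: root E♭ up a minor seventh → Db, giving Dbmaj.
C♯min: root C♯ up a minor seventh → B, giving Bmin.
Dsus2: root D up a minor seventh → C, giving Csus2.
Gmaj: root G up a minor seventh → F, giving Fmaj.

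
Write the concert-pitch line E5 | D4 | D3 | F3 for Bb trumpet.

Written C4 sounds as Bb3 on the Bb trumpet, so concert pitches are written a major second up.
E5 becomes F#5
D4 becomes E4
D3 becomes E3
F3 becomes G3

F#5 E4 E3 G3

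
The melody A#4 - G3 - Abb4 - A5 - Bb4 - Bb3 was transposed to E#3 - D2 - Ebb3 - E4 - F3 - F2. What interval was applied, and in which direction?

Take the first pair: A#4 → E#3. A to E spans 11 letter names, so the interval is some kind of eleventh.
E#3 to A#4 is 17 semitones, which makes it a perfect eleventh; the second version is lower, so the direction is down.
Checking another pair — Bb3 → F2 — gives the same interval.

down a perfect eleventh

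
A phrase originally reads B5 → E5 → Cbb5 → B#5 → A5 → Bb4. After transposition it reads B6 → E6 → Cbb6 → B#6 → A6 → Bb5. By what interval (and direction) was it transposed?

up a perfect octave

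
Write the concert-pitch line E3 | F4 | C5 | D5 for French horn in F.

B3 C5 G5 A5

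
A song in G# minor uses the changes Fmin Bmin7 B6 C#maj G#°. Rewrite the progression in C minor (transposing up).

Bbbmin Ebmin7 Eb6 Fmaj C°

G# minor up to C minor is a diminished fourth; each chord root moves by that interval while the quality stays the same.
Fmin: root F up a diminished fourth → Bbb, giving Bbbmin.
Bmin7: root B up a diminished fourth → Eb, giving Ebmin7.
B6: root B up a diminished fourth → Eb, giving Eb6.
C#maj: root C# up a diminished fourth → F, giving Fmaj.
G#°: root G# up a diminished fourth → C, giving C°.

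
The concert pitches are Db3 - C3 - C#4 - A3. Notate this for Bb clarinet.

The Bb clarinet sounds a major second below written, so the written part must be a major second above concert — transpose each note up.
Db3 -> Eb3
C3 -> D3
C#4 -> D#4
A3 -> B3

Eb3 D3 D#4 B3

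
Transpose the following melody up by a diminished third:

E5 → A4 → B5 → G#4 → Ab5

Gb5 Cb5 Db6 Bb4 Cbb6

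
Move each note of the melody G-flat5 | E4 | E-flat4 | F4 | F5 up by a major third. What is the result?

Bb5 G#4 G4 A4 A5

Gb5 to Bb5
E4 to G#4
Eb4 to G4
F4 to A4
F5 to A5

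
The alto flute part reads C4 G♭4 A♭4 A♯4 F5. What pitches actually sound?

The alto flute sounds a perfect fourth below written, so transpose each written note down a perfect fourth.
C4 -> G3
Gb4 -> Db4
Ab4 -> Eb4
A#4 -> E#4
F5 -> C5

G3 Db4 Eb4 E#4 C5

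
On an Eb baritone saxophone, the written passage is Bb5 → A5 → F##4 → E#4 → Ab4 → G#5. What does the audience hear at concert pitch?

Db4 C4 A#2 G#2 Cb3 B3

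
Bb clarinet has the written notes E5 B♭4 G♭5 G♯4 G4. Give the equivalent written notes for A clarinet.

First find concert pitch: the Bb clarinet sounds a major second below written, so E5 B♭4 G♭5 G♯4 G4 sounds D5 Ab4 Fb5 F#4 F4.
Then write for A clarinet: it sounds a minor third below written, so the part must be a minor third above concert.
D5 → F5
Ab4 → Cb5
Fb5 → Abb5
F#4 → A4
F4 → Ab4

F5 Cb5 Abb5 A4 Ab4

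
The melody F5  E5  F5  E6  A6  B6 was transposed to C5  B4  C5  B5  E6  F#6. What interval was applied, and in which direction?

From F5 to C5 is 4 letter names — a fourth of some quality.
C5 to F5 is 5 semitones, which makes it a perfect fourth; the second version is lower, so the direction is down.
Checking another pair — B6 → F#6 — gives the same interval.

down a perfect fourth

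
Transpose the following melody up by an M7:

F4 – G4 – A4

E5 F#5 G#5

F4 up a major seventh is E5.
A major seventh up from G4 gives F#5.
A4: a seventh up reaches G, and 11 semitones makes it G#5.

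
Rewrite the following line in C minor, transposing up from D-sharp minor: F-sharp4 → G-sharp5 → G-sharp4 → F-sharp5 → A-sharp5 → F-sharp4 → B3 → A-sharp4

Eb5 F6 F5 Eb6 G6 Eb5 Ab4 G5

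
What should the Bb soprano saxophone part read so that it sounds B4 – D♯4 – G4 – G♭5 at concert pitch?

C#5 E#4 A4 Ab5

Written C4 sounds as Bb3 on the Bb soprano saxophone, so concert pitches are written a major second up.
B4 becomes C#5
D#4 becomes E#4
G4 becomes A4
Gb5 becomes Ab5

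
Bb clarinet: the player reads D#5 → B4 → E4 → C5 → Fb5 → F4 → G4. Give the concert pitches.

C#5 A4 D4 Bb4 Ebb5 Eb4 F4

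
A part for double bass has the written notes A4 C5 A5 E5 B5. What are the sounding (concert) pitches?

A3 C4 A4 E4 B4

The double bass sounds a perfect octave below written, so transpose each written note down a perfect octave.
A4 -> A3
C5 -> C4
A5 -> A4
E5 -> E4
B5 -> B4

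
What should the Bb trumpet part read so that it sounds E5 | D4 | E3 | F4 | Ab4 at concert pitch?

The Bb trumpet sounds a major second below written, so the written part must be a major second above concert — transpose each note up.
E5 → F#5
D4 → E4
E3 → F#3
F4 → G4
Ab4 → Bb4

F#5 E4 F#3 G4 Bb4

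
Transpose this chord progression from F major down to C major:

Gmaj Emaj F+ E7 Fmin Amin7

Dmaj Bmaj C+ B7 Cmin Emin7

F major down to C major is a perfect fourth; each chord root moves by that interval while the quality stays the same.
Gmaj: root G down a perfect fourth → D, giving Dmaj.
Emaj: root E down a perfect fourth → B, giving Bmaj.
F+: root F down a perfect fourth → C, giving C+.
E7: root E down a perfect fourth → B, giving B7.
Fmin: root F down a perfect fourth → C, giving Cmin.
Amin7: root A down a perfect fourth → E, giving Emin7.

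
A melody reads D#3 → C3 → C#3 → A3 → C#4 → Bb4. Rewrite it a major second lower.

C#3 Bb2 B2 G3 B3 Ab4

A major second down from D#3 gives C#3.
A major second down from C3 gives Bb2.
A major second down from C#3 gives B2.
A3: a second down reaches G, and 2 semitones makes it G3.
C#4: a second down reaches B, and 2 semitones makes it B3.
A major second down from Bb4 gives Ab4.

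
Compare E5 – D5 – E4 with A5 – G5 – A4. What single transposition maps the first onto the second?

From E5 to A5 is 4 letter names — a fourth of some quality.
E5 to A5 is 5 semitones, which makes it a perfect fourth; the second version is higher, so the direction is up.
Checking another pair — E4 → A4 — gives the same interval.

up a perfect fourth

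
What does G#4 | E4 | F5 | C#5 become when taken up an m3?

B4 G4 Ab5 E5

G#4 gives B4
E4 gives G4
F5 gives Ab5
C#5 gives E5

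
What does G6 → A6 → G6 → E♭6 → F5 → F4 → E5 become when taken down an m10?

G6 down a minor tenth is E5.
A6 down a minor tenth is F#5.
G6 down a minor tenth is E5.
A minor tenth down from Eb6 gives C5.
A minor tenth down from F5 gives D4.
F4: a tenth down reaches D, and 15 semitones makes it D3.
E5: a tenth down reaches C, and 15 semitones makes it C#4.

E5 F#5 E5 C5 D4 D3 C#4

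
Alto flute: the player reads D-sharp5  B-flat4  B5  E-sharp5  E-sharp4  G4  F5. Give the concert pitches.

A#4 F4 F#5 B#4 B#3 D4 C5

The alto flute sounds a perfect fourth below written, so transpose each written note down a perfect fourth.
D#5 becomes A#4
Bb4 becomes F4
B5 becomes F#5
E#5 becomes B#4
E#4 becomes B#3
G4 becomes D4
F5 becomes C5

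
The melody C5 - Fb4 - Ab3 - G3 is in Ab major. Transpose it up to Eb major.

G5 Cb5 Eb4 D4

Ab major to Eb major up is a perfect fifth, so every note moves up by that interval.
C5 becomes G5
Fb4 becomes Cb5
Ab3 becomes Eb4
G3 becomes D4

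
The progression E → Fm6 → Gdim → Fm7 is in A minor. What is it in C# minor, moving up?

A minor up to C# minor is a major third; each chord root moves by that interval while the quality stays the same.
E: root E up a major third → G#, giving G#.
Fm6: root F up a major third → A, giving Am6.
Gdim: root G up a major third → B, giving Bdim.
Fm7: root F up a major third → A, giving Am7.

G# Am6 Bdim Am7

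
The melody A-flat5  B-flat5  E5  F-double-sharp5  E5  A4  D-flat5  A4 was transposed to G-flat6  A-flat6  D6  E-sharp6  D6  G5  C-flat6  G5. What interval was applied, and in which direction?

up a minor seventh

From Ab5 to Gb6 is 7 letter names — a seventh of some quality.
Ab5 to Gb6 is 10 semitones, which makes it a minor seventh; the second version is higher, so the direction is up.
Checking another pair — A4 → G5 — gives the same interval.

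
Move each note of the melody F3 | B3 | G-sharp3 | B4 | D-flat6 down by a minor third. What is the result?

F3 becomes D3
B3 becomes G#3
G#3 becomes E#3
B4 becomes G#4
Db6 becomes Bb5

D3 G#3 E#3 G#4 Bb5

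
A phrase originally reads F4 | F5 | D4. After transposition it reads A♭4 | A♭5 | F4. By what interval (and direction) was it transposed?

up a minor third

From F4 to Ab4 is 3 letter names — a third of some quality.
F4 to Ab4 is 3 semitones, which makes it a minor third; the second version is higher, so the direction is up.
Checking another pair — D4 → F4 — gives the same interval.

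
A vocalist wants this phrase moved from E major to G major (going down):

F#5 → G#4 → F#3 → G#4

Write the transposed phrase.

A4 B3 A2 B3

E major to G major down is a major sixth, so every note moves down by that interval.
F#5 -> A4
G#4 -> B3
F#3 -> A2
G#4 -> B3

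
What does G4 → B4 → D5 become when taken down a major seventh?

Ab3 C4 Eb4

G4: a seventh down reaches A, and 11 semitones makes it Ab3.
B4: a seventh down reaches C, and 11 semitones makes it C4.
D5 down a major seventh is Eb4.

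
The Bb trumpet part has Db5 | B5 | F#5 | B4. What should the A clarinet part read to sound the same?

First find concert pitch: the Bb trumpet sounds a major second below written, so Db5 B5 F#5 B4 sounds Cb5 A5 E5 A4.
Then write for A clarinet: it sounds a minor third below written, so the part must be a minor third above concert.
Cb5 → Ebb5
A5 → C6
E5 → G5
A4 → C5

Ebb5 C6 G5 C5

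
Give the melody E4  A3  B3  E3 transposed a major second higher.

E4: a second up reaches F, and 2 semitones makes it F#4.
A3: a second up reaches B, and 2 semitones makes it B3.
A major second up from B3 gives C#4.
A major second up from E3 gives F#3.

F#4 B3 C#4 F#3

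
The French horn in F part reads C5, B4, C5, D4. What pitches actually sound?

Written C4 on the French horn in F sounds as F3, a perfect fifth lower; apply that shift to every note.
C5 becomes F4
B4 becomes E4
C5 becomes F4
D4 becomes G3

F4 E4 F4 G3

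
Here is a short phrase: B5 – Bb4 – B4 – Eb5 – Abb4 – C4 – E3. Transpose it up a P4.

E6 Eb5 E5 Ab5 Dbb5 F4 A3

B5 -> E6
Bb4 -> Eb5
B4 -> E5
Eb5 -> Ab5
Abb4 -> Dbb5
C4 -> F4
E3 -> A3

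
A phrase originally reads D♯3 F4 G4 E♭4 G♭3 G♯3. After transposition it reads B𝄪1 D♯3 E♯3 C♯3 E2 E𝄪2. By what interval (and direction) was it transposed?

From D#3 to B##1 is 10 letter names — a tenth of some quality.
B##1 to D#3 is 14 semitones, which makes it a diminished tenth; the second version is lower, so the direction is down.
Checking another pair — G#3 → E##2 — gives the same interval.

down a diminished tenth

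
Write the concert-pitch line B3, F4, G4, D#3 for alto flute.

The alto flute sounds a perfect fourth below written, so the written part must be a perfect fourth above concert — transpose each note up.
B3 -> E4
F4 -> Bb4
G4 -> C5
D#3 -> G#3

E4 Bb4 C5 G#3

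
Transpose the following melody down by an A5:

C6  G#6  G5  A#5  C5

Fb5 C6 Cb5 D5 Fb4

C6 down an augmented fifth is Fb5.
G#6: a fifth down reaches C, and 8 semitones makes it C6.
G5 down an augmented fifth is Cb5.
An augmented fifth down from A#5 gives D5.
C5 down an augmented fifth is Fb4.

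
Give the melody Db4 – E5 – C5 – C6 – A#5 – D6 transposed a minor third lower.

Bb3 C#5 A4 A5 F##5 B5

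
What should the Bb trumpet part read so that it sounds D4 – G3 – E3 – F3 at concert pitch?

E4 A3 F#3 G3

Written C4 sounds as Bb3 on the Bb trumpet, so concert pitches are written a major second up.
D4 -> E4
G3 -> A3
E3 -> F#3
F3 -> G3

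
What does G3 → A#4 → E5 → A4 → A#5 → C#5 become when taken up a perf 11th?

C5 D#6 A6 D6 D#7 F#6

G3 -> C5
A#4 -> D#6
E5 -> A6
A4 -> D6
A#5 -> D#7
C#5 -> F#6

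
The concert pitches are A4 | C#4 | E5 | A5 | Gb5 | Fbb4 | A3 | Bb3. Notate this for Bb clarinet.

The Bb clarinet sounds a major second below written, so the written part must be a major second above concert — transpose each note up.
A4 becomes B4
C#4 becomes D#4
E5 becomes F#5
A5 becomes B5
Gb5 becomes Ab5
Fbb4 becomes Gbb4
A3 becomes B3
Bb3 becomes C4

B4 D#4 F#5 B5 Ab5 Gbb4 B3 C4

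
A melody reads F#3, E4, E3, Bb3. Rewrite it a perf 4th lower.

C#3 B3 B2 F3

F#3 to C#3
E4 to B3
E3 to B2
Bb3 to F3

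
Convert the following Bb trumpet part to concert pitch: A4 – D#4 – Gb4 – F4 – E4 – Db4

G4 C#4 Fb4 Eb4 D4 Cb4

The Bb trumpet sounds a major second below written, so transpose each written note down a major second.
A4 becomes G4
D#4 becomes C#4
Gb4 becomes Fb4
F4 becomes Eb4
E4 becomes D4
Db4 becomes Cb4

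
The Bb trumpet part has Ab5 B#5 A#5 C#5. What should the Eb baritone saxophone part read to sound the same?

First find concert pitch: the Bb trumpet sounds a major second below written, so Ab5 B#5 A#5 C#5 sounds Gb5 A#5 G#5 B4.
Then write for Eb baritone saxophone: it sounds a major thirteenth below written, so the part must be a major thirteenth above concert.
Gb5 → Eb7
A#5 → F##7
G#5 → E#7
B4 → G#6

Eb7 F##7 E#7 G#6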